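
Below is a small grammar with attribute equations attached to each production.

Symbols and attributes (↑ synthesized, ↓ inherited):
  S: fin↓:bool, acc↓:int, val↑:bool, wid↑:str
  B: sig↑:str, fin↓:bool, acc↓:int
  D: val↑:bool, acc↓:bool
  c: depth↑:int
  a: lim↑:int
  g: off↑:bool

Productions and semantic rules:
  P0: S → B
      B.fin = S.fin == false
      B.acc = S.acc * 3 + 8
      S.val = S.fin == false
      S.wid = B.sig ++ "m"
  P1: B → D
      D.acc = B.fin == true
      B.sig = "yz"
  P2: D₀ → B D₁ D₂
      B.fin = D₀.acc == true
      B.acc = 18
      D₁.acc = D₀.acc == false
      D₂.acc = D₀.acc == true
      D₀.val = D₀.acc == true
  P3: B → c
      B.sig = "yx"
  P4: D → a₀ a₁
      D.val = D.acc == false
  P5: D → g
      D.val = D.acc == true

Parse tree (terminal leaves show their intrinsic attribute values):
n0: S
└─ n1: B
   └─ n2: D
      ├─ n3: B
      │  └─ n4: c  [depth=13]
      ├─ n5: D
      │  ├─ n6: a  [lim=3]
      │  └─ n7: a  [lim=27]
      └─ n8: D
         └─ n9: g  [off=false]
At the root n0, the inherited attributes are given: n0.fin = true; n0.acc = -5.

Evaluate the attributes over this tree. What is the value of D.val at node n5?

false

1. n0.fin = true  [given at root]
2. n0.acc = -5  [given at root]
3. n1.fin = false  [S.fin == false]
4. n1.acc = -7  [S.acc * 3 + 8]
5. n2.acc = false  [B.fin == true]
6. n3.fin = false  [D₀.acc == true]
7. n3.acc = 18  [18]
8. n4.depth = 13  [terminal]
9. n3.sig = "yx"  ["yx"]
10. n5.acc = true  [D₀.acc == false]
11. n6.lim = 3  [terminal]
12. n7.lim = 27  [terminal]
13. n5.val = false  [D.acc == false]
14. n8.acc = false  [D₀.acc == true]
15. n9.off = false  [terminal]
16. n8.val = false  [D.acc == true]
17. n2.val = false  [D₀.acc == true]
18. n1.sig = "yz"  ["yz"]
19. n0.val = false  [S.fin == false]
20. n0.wid = "yzm"  [B.sig ++ "m"]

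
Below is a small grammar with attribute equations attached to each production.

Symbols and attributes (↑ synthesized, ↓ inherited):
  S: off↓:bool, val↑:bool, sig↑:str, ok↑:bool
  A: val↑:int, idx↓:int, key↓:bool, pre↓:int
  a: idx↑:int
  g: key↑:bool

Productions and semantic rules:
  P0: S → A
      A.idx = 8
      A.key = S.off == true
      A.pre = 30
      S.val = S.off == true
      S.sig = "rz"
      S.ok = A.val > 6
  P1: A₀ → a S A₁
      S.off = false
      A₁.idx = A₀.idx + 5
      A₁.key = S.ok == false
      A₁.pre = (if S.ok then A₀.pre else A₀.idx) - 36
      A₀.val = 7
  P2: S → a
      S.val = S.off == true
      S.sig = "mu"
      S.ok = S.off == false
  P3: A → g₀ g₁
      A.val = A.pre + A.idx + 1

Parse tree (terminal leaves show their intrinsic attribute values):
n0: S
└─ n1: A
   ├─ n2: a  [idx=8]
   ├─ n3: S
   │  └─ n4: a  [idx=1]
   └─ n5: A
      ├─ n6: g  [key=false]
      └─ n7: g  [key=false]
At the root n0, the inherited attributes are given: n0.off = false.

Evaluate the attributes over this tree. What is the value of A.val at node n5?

1. n0.off = false  [given at root]
2. n1.idx = 8  [8]
3. n1.key = false  [S.off == true]
4. n1.pre = 30  [30]
5. n2.idx = 8  [terminal]
6. n3.off = false  [false]
7. n4.idx = 1  [terminal]
8. n3.val = false  [S.off == true]
9. n3.sig = "mu"  ["mu"]
10. n3.ok = true  [S.off == false]
11. n5.idx = 13  [A₀.idx + 5]
12. n5.key = false  [S.ok == false]
13. n5.pre = -6  [(if S.ok then A₀.pre else A₀.idx) - 36]
14. n6.key = false  [terminal]
15. n7.key = false  [terminal]
16. n5.val = 8  [A.pre + A.idx + 1]
17. n1.val = 7  [7]
18. n0.val = false  [S.off == true]
19. n0.sig = "rz"  ["rz"]
20. n0.ok = true  [A.val > 6]

8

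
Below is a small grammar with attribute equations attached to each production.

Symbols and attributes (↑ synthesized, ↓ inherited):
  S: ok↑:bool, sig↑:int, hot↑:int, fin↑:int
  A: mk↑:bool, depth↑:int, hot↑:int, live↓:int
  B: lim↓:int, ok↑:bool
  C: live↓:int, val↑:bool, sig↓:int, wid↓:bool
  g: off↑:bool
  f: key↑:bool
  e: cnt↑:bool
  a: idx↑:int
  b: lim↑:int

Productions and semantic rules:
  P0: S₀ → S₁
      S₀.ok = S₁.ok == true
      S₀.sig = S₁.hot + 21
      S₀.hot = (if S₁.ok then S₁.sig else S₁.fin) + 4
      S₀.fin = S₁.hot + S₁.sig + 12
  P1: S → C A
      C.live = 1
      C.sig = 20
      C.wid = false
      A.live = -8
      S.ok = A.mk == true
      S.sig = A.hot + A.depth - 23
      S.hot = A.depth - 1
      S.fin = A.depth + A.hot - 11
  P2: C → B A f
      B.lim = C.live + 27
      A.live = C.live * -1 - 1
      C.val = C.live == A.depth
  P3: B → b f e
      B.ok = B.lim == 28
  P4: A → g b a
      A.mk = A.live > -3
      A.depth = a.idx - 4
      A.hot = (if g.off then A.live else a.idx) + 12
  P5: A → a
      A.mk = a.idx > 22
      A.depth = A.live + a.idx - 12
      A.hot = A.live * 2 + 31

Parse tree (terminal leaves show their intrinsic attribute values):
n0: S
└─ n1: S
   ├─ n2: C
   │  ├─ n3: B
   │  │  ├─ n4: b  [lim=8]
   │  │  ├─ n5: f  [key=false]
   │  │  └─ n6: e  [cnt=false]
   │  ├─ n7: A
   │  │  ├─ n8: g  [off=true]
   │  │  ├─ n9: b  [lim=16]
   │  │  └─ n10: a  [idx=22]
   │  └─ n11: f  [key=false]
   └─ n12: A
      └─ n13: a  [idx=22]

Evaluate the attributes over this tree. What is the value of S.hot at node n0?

10

1. n2.live = 1  [1]
2. n2.sig = 20  [20]
3. n2.wid = false  [false]
4. n3.lim = 28  [C.live + 27]
5. n4.lim = 8  [terminal]
6. n5.key = false  [terminal]
7. n6.cnt = false  [terminal]
8. n3.ok = true  [B.lim == 28]
9. n7.live = -2  [C.live * -1 - 1]
10. n8.off = true  [terminal]
11. n9.lim = 16  [terminal]
12. n10.idx = 22  [terminal]
13. n7.mk = true  [A.live > -3]
14. n7.depth = 18  [a.idx - 4]
15. n7.hot = 10  [(if g.off then A.live else a.idx) + 12]
16. n11.key = false  [terminal]
17. n2.val = false  [C.live == A.depth]
18. n12.live = -8  [-8]
19. n13.idx = 22  [terminal]
20. n12.mk = false  [a.idx > 22]
21. n12.depth = 2  [A.live + a.idx - 12]
22. n12.hot = 15  [A.live * 2 + 31]
23. n1.ok = false  [A.mk == true]
24. n1.sig = -6  [A.hot + A.depth - 23]
25. n1.hot = 1  [A.depth - 1]
26. n1.fin = 6  [A.depth + A.hot - 11]
27. n0.ok = false  [S₁.ok == true]
28. n0.sig = 22  [S₁.hot + 21]
29. n0.hot = 10  [(if S₁.ok then S₁.sig else S₁.fin) + 4]
30. n0.fin = 7  [S₁.hot + S₁.sig + 12]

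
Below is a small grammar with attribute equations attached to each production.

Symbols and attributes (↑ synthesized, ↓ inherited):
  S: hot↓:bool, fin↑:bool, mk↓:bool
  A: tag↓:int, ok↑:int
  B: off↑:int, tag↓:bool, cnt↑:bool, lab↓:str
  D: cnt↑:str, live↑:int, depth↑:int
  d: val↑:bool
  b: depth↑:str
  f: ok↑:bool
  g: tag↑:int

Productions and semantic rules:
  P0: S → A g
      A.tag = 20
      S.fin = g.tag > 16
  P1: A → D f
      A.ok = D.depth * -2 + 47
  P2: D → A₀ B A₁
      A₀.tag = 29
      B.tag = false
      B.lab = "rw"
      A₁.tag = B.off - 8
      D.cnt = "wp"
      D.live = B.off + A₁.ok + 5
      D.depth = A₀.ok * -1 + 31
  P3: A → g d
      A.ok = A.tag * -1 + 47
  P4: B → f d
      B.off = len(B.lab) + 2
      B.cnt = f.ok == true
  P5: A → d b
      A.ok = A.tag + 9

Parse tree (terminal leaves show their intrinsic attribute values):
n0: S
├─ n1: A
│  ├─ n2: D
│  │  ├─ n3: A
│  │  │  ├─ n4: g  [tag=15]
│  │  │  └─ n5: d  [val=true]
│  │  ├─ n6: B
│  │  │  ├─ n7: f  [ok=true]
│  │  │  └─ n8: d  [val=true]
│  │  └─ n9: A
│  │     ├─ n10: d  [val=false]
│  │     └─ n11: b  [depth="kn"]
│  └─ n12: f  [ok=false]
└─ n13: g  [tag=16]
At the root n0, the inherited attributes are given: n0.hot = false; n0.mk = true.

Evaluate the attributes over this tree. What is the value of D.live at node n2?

1. n0.hot = false  [given at root]
2. n0.mk = true  [given at root]
3. n1.tag = 20  [20]
4. n3.tag = 29  [29]
5. n4.tag = 15  [terminal]
6. n5.val = true  [terminal]
7. n3.ok = 18  [A.tag * -1 + 47]
8. n6.tag = false  [false]
9. n6.lab = "rw"  ["rw"]
10. n7.ok = true  [terminal]
11. n8.val = true  [terminal]
12. n6.off = 4  [len(B.lab) + 2]
13. n6.cnt = true  [f.ok == true]
14. n9.tag = -4  [B.off - 8]
15. n10.val = false  [terminal]
16. n11.depth = "kn"  [terminal]
17. n9.ok = 5  [A.tag + 9]
18. n2.cnt = "wp"  ["wp"]
19. n2.live = 14  [B.off + A₁.ok + 5]
20. n2.depth = 13  [A₀.ok * -1 + 31]
21. n12.ok = false  [terminal]
22. n1.ok = 21  [D.depth * -2 + 47]
23. n13.tag = 16  [terminal]
24. n0.fin = false  [g.tag > 16]

14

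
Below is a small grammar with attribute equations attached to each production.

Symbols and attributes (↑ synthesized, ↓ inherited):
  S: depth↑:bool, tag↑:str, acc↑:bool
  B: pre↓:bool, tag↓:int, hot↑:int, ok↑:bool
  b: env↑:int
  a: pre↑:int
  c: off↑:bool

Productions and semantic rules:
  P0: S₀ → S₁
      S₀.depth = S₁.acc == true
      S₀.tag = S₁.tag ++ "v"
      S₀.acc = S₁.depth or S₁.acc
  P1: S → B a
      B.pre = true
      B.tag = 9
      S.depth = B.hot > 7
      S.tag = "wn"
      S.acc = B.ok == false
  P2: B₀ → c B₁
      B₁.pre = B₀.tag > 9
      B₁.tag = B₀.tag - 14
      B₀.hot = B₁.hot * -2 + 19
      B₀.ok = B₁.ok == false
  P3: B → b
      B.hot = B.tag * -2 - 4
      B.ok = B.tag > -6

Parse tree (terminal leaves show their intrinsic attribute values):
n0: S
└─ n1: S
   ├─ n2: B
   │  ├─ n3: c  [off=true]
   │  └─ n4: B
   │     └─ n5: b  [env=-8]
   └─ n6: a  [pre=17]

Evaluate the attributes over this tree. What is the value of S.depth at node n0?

true

1. n2.pre = true  [true]
2. n2.tag = 9  [9]
3. n3.off = true  [terminal]
4. n4.pre = false  [B₀.tag > 9]
5. n4.tag = -5  [B₀.tag - 14]
6. n5.env = -8  [terminal]
7. n4.hot = 6  [B.tag * -2 - 4]
8. n4.ok = true  [B.tag > -6]
9. n2.hot = 7  [B₁.hot * -2 + 19]
10. n2.ok = false  [B₁.ok == false]
11. n6.pre = 17  [terminal]
12. n1.depth = false  [B.hot > 7]
13. n1.tag = "wn"  ["wn"]
14. n1.acc = true  [B.ok == false]
15. n0.depth = true  [S₁.acc == true]
16. n0.tag = "wnv"  [S₁.tag ++ "v"]
17. n0.acc = true  [S₁.depth or S₁.acc]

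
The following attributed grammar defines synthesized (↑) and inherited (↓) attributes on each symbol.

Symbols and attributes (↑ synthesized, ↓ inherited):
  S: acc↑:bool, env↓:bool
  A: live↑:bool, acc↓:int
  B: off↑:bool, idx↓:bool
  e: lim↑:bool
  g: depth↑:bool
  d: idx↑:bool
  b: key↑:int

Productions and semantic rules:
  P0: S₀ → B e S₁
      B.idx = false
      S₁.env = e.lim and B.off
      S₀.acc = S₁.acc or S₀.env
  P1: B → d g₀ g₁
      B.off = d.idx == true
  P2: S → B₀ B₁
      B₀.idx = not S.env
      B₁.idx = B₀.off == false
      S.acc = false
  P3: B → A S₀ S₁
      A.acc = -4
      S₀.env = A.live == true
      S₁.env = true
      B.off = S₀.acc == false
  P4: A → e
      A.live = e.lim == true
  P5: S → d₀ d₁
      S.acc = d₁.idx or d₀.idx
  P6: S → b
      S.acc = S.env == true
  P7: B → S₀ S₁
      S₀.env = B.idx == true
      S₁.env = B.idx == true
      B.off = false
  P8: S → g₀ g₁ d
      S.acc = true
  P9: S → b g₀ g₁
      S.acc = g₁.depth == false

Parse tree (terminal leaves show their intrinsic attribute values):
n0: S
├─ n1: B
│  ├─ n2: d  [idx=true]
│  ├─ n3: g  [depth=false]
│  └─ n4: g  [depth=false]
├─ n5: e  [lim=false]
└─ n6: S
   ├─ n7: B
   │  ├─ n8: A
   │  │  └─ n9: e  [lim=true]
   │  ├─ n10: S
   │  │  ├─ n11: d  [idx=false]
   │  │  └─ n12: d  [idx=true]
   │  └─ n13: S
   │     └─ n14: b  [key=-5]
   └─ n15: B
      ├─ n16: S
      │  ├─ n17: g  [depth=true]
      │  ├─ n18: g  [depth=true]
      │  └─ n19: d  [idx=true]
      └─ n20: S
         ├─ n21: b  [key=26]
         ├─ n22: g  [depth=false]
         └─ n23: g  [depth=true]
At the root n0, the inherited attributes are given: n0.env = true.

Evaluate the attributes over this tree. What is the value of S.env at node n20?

1. n0.env = true  [given at root]
2. n1.idx = false  [false]
3. n2.idx = true  [terminal]
4. n3.depth = false  [terminal]
5. n4.depth = false  [terminal]
6. n1.off = true  [d.idx == true]
7. n5.lim = false  [terminal]
8. n6.env = false  [e.lim and B.off]
9. n7.idx = true  [not S.env]
10. n8.acc = -4  [-4]
11. n9.lim = true  [terminal]
12. n8.live = true  [e.lim == true]
13. n10.env = true  [A.live == true]
14. n11.idx = false  [terminal]
15. n12.idx = true  [terminal]
16. n10.acc = true  [d₁.idx or d₀.idx]
17. n13.env = true  [true]
18. n14.key = -5  [terminal]
19. n13.acc = true  [S.env == true]
20. n7.off = false  [S₀.acc == false]
21. n15.idx = true  [B₀.off == false]
22. n16.env = true  [B.idx == true]
23. n17.depth = true  [terminal]
24. n18.depth = true  [terminal]
25. n19.idx = true  [terminal]
26. n16.acc = true  [true]
27. n20.env = true  [B.idx == true]
28. n21.key = 26  [terminal]
29. n22.depth = false  [terminal]
30. n23.depth = true  [terminal]
31. n20.acc = false  [g₁.depth == false]
32. n15.off = false  [false]
33. n6.acc = false  [false]
34. n0.acc = true  [S₁.acc or S₀.env]

true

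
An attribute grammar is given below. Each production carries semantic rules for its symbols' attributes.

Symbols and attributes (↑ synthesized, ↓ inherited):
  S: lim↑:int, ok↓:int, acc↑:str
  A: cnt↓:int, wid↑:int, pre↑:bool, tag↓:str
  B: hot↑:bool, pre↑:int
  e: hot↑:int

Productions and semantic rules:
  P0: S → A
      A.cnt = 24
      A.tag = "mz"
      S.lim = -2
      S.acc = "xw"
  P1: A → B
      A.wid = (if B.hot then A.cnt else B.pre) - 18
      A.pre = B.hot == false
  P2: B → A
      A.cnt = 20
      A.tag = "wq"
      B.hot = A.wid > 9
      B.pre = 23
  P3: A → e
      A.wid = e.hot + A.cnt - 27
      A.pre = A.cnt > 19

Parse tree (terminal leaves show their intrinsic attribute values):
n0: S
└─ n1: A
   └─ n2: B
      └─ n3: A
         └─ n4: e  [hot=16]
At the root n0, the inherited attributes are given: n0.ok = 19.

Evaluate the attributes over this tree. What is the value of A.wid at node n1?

1. n0.ok = 19  [given at root]
2. n1.cnt = 24  [24]
3. n1.tag = "mz"  ["mz"]
4. n3.cnt = 20  [20]
5. n3.tag = "wq"  ["wq"]
6. n4.hot = 16  [terminal]
7. n3.wid = 9  [e.hot + A.cnt - 27]
8. n3.pre = true  [A.cnt > 19]
9. n2.hot = false  [A.wid > 9]
10. n2.pre = 23  [23]
11. n1.wid = 5  [(if B.hot then A.cnt else B.pre) - 18]
12. n1.pre = true  [B.hot == false]
13. n0.lim = -2  [-2]
14. n0.acc = "xw"  ["xw"]

5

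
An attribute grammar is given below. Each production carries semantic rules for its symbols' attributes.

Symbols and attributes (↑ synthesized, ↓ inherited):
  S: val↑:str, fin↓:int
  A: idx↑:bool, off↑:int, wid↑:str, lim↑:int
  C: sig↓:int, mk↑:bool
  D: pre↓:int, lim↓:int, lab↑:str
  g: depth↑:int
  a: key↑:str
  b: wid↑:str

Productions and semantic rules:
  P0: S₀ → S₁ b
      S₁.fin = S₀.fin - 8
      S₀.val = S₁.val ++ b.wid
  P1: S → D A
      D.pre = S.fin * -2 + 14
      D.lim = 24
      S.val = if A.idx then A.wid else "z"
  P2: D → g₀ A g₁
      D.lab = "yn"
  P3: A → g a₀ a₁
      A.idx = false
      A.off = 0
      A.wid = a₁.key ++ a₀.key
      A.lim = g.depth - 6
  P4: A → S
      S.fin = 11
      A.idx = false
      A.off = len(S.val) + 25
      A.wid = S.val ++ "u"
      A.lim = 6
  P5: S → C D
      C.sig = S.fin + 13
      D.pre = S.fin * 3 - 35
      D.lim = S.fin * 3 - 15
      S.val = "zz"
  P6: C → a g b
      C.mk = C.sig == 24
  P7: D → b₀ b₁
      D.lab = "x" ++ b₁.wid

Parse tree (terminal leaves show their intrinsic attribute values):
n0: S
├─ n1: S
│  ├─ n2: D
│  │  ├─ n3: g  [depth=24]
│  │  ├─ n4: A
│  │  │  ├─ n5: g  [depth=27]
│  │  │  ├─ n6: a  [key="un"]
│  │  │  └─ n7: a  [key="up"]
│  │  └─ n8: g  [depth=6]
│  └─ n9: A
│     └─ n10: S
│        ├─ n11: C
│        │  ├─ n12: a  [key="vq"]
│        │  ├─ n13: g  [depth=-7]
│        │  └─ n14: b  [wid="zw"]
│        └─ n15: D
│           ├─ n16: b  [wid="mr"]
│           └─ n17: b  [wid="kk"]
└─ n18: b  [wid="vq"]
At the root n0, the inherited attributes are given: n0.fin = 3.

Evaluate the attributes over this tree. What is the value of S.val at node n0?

1. n0.fin = 3  [given at root]
2. n1.fin = -5  [S₀.fin - 8]
3. n2.pre = 24  [S.fin * -2 + 14]
4. n2.lim = 24  [24]
5. n3.depth = 24  [terminal]
6. n5.depth = 27  [terminal]
7. n6.key = "un"  [terminal]
8. n7.key = "up"  [terminal]
9. n4.idx = false  [false]
10. n4.off = 0  [0]
11. n4.wid = "upun"  [a₁.key ++ a₀.key]
12. n4.lim = 21  [g.depth - 6]
13. n8.depth = 6  [terminal]
14. n2.lab = "yn"  ["yn"]
15. n10.fin = 11  [11]
16. n11.sig = 24  [S.fin + 13]
17. n12.key = "vq"  [terminal]
18. n13.depth = -7  [terminal]
19. n14.wid = "zw"  [terminal]
20. n11.mk = true  [C.sig == 24]
21. n15.pre = -2  [S.fin * 3 - 35]
22. n15.lim = 18  [S.fin * 3 - 15]
23. n16.wid = "mr"  [terminal]
24. n17.wid = "kk"  [terminal]
25. n15.lab = "xkk"  ["x" ++ b₁.wid]
26. n10.val = "zz"  ["zz"]
27. n9.idx = false  [false]
28. n9.off = 27  [len(S.val) + 25]
29. n9.wid = "zzu"  [S.val ++ "u"]
30. n9.lim = 6  [6]
31. n1.val = "z"  [if A.idx then A.wid else "z"]
32. n18.wid = "vq"  [terminal]
33. n0.val = "zvq"  [S₁.val ++ b.wid]

"zvq"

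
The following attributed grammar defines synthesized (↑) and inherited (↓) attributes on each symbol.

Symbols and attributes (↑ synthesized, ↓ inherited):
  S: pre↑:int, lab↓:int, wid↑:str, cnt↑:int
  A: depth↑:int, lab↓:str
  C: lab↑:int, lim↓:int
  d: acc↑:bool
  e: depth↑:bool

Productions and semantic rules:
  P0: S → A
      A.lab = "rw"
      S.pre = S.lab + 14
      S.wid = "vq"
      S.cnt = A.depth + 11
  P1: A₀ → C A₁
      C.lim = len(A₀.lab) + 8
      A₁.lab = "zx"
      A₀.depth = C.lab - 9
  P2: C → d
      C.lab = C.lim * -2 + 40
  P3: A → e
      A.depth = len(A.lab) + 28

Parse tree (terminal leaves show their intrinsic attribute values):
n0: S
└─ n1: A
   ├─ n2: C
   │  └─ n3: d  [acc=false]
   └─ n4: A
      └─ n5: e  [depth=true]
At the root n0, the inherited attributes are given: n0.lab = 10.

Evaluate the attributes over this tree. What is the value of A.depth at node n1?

11

1. n0.lab = 10  [given at root]
2. n1.lab = "rw"  ["rw"]
3. n2.lim = 10  [len(A₀.lab) + 8]
4. n3.acc = false  [terminal]
5. n2.lab = 20  [C.lim * -2 + 40]
6. n4.lab = "zx"  ["zx"]
7. n5.depth = true  [terminal]
8. n4.depth = 30  [len(A.lab) + 28]
9. n1.depth = 11  [C.lab - 9]
10. n0.pre = 24  [S.lab + 14]
11. n0.wid = "vq"  ["vq"]
12. n0.cnt = 22  [A.depth + 11]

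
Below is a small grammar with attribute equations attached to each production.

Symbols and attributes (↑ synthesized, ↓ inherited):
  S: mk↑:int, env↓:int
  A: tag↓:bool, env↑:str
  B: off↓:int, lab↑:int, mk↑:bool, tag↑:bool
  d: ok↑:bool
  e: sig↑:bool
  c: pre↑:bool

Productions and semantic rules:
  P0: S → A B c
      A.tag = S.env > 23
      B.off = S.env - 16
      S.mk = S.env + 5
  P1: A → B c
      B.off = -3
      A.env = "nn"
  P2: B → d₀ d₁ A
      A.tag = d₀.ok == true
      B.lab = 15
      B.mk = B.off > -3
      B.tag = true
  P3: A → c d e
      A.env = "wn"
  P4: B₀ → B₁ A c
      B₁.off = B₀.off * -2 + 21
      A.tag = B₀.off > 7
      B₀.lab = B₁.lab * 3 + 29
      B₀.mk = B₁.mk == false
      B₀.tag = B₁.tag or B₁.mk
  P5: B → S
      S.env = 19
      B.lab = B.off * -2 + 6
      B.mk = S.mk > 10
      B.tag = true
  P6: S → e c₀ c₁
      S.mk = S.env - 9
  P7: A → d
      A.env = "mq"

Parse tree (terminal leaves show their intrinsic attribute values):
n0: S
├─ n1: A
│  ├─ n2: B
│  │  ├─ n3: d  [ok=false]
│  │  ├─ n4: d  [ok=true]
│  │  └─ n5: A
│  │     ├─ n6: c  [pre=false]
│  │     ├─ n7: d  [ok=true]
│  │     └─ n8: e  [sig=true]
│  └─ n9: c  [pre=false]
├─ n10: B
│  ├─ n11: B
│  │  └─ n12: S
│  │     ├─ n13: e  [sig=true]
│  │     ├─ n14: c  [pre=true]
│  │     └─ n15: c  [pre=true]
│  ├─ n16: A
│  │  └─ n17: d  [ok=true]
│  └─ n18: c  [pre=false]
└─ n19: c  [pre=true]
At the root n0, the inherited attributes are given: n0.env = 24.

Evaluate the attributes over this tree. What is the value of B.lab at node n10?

1. n0.env = 24  [given at root]
2. n1.tag = true  [S.env > 23]
3. n2.off = -3  [-3]
4. n3.ok = false  [terminal]
5. n4.ok = true  [terminal]
6. n5.tag = false  [d₀.ok == true]
7. n6.pre = false  [terminal]
8. n7.ok = true  [terminal]
9. n8.sig = true  [terminal]
10. n5.env = "wn"  ["wn"]
11. n2.lab = 15  [15]
12. n2.mk = false  [B.off > -3]
13. n2.tag = true  [true]
14. n9.pre = false  [terminal]
15. n1.env = "nn"  ["nn"]
16. n10.off = 8  [S.env - 16]
17. n11.off = 5  [B₀.off * -2 + 21]
18. n12.env = 19  [19]
19. n13.sig = true  [terminal]
20. n14.pre = true  [terminal]
21. n15.pre = true  [terminal]
22. n12.mk = 10  [S.env - 9]
23. n11.lab = -4  [B.off * -2 + 6]
24. n11.mk = false  [S.mk > 10]
25. n11.tag = true  [true]
26. n16.tag = true  [B₀.off > 7]
27. n17.ok = true  [terminal]
28. n16.env = "mq"  ["mq"]
29. n18.pre = false  [terminal]
30. n10.lab = 17  [B₁.lab * 3 + 29]
31. n10.mk = true  [B₁.mk == false]
32. n10.tag = true  [B₁.tag or B₁.mk]
33. n19.pre = true  [terminal]
34. n0.mk = 29  [S.env + 5]

17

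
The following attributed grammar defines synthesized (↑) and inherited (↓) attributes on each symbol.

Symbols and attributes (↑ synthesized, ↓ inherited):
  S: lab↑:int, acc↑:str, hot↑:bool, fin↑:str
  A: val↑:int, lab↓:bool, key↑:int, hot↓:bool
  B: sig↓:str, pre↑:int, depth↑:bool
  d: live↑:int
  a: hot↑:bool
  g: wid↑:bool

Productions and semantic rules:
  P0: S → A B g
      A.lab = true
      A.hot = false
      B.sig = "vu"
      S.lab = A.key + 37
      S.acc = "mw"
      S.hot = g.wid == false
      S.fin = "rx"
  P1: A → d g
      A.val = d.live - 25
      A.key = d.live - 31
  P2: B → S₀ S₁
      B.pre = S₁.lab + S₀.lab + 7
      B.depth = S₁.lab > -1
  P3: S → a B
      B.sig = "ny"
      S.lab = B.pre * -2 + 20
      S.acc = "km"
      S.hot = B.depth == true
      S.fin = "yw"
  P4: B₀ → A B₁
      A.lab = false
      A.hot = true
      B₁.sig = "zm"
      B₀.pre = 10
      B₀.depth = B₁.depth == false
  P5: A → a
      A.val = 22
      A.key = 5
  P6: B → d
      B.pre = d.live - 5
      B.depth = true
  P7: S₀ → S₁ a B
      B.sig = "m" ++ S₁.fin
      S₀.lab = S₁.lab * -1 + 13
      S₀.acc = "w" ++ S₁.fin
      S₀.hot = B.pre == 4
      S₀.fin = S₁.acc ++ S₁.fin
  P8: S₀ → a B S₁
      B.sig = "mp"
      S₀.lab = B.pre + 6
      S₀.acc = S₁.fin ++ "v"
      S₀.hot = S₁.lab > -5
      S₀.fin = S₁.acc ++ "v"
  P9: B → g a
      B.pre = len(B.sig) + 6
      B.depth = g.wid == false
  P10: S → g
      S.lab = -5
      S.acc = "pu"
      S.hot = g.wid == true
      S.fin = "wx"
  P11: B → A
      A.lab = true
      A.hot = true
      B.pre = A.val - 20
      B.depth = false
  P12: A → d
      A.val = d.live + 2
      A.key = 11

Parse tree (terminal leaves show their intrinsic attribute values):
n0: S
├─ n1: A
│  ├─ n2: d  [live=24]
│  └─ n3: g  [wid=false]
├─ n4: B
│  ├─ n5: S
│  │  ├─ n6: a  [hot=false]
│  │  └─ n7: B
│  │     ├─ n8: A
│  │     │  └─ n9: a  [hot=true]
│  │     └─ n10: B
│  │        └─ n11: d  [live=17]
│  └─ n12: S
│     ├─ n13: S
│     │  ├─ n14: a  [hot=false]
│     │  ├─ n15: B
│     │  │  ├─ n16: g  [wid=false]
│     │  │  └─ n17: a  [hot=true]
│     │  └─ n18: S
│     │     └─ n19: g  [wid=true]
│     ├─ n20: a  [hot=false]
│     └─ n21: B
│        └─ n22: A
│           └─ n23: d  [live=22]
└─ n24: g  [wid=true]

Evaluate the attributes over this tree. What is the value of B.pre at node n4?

6

1. n1.lab = true  [true]
2. n1.hot = false  [false]
3. n2.live = 24  [terminal]
4. n3.wid = false  [terminal]
5. n1.val = -1  [d.live - 25]
6. n1.key = -7  [d.live - 31]
7. n4.sig = "vu"  ["vu"]
8. n6.hot = false  [terminal]
9. n7.sig = "ny"  ["ny"]
10. n8.lab = false  [false]
11. n8.hot = true  [true]
12. n9.hot = true  [terminal]
13. n8.val = 22  [22]
14. n8.key = 5  [5]
15. n10.sig = "zm"  ["zm"]
16. n11.live = 17  [terminal]
17. n10.pre = 12  [d.live - 5]
18. n10.depth = true  [true]
19. n7.pre = 10  [10]
20. n7.depth = false  [B₁.depth == false]
21. n5.lab = 0  [B.pre * -2 + 20]
22. n5.acc = "km"  ["km"]
23. n5.hot = false  [B.depth == true]
24. n5.fin = "yw"  ["yw"]
25. n14.hot = false  [terminal]
26. n15.sig = "mp"  ["mp"]
27. n16.wid = false  [terminal]
28. n17.hot = true  [terminal]
29. n15.pre = 8  [len(B.sig) + 6]
30. n15.depth = true  [g.wid == false]
31. n19.wid = true  [terminal]
32. n18.lab = -5  [-5]
33. n18.acc = "pu"  ["pu"]
34. n18.hot = true  [g.wid == true]
35. n18.fin = "wx"  ["wx"]
36. n13.lab = 14  [B.pre + 6]
37. n13.acc = "wxv"  [S₁.fin ++ "v"]
38. n13.hot = false  [S₁.lab > -5]
39. n13.fin = "puv"  [S₁.acc ++ "v"]
40. n20.hot = false  [terminal]
41. n21.sig = "mpuv"  ["m" ++ S₁.fin]
42. n22.lab = true  [true]
43. n22.hot = true  [true]
44. n23.live = 22  [terminal]
45. n22.val = 24  [d.live + 2]
46. n22.key = 11  [11]
47. n21.pre = 4  [A.val - 20]
48. n21.depth = false  [false]
49. n12.lab = -1  [S₁.lab * -1 + 13]
50. n12.acc = "wpuv"  ["w" ++ S₁.fin]
51. n12.hot = true  [B.pre == 4]
52. n12.fin = "wxvpuv"  [S₁.acc ++ S₁.fin]
53. n4.pre = 6  [S₁.lab + S₀.lab + 7]
54. n4.depth = false  [S₁.lab > -1]
55. n24.wid = true  [terminal]
56. n0.lab = 30  [A.key + 37]
57. n0.acc = "mw"  ["mw"]
58. n0.hot = false  [g.wid == false]
59. n0.fin = "rx"  ["rx"]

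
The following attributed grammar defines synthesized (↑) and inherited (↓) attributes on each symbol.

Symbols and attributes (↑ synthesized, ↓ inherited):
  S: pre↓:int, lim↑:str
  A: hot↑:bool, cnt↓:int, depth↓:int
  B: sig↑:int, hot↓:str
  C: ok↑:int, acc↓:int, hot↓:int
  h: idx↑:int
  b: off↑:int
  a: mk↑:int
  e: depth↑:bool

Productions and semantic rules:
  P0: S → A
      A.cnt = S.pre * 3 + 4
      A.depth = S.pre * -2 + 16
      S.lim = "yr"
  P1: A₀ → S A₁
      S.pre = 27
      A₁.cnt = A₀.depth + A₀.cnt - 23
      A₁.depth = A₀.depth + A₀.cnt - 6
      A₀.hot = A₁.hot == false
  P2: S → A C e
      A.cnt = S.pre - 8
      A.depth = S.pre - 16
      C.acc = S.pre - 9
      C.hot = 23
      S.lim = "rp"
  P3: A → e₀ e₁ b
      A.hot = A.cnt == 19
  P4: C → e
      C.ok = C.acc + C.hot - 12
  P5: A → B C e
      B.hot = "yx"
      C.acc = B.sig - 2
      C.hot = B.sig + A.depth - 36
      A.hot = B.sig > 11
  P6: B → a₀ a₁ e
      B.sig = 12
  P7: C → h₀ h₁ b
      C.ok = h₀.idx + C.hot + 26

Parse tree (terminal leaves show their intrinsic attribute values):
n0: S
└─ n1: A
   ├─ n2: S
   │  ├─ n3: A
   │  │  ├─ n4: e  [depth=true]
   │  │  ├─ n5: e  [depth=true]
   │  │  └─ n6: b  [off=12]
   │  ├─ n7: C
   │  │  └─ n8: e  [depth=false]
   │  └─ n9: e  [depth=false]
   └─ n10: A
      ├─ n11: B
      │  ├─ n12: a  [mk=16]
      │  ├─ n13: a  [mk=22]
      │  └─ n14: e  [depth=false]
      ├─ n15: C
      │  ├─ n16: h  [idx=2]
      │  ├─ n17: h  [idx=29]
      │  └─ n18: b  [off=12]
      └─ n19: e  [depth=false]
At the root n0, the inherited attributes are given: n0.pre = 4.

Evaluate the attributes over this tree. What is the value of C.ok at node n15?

1. n0.pre = 4  [given at root]
2. n1.cnt = 16  [S.pre * 3 + 4]
3. n1.depth = 8  [S.pre * -2 + 16]
4. n2.pre = 27  [27]
5. n3.cnt = 19  [S.pre - 8]
6. n3.depth = 11  [S.pre - 16]
7. n4.depth = true  [terminal]
8. n5.depth = true  [terminal]
9. n6.off = 12  [terminal]
10. n3.hot = true  [A.cnt == 19]
11. n7.acc = 18  [S.pre - 9]
12. n7.hot = 23  [23]
13. n8.depth = false  [terminal]
14. n7.ok = 29  [C.acc + C.hot - 12]
15. n9.depth = false  [terminal]
16. n2.lim = "rp"  ["rp"]
17. n10.cnt = 1  [A₀.depth + A₀.cnt - 23]
18. n10.depth = 18  [A₀.depth + A₀.cnt - 6]
19. n11.hot = "yx"  ["yx"]
20. n12.mk = 16  [terminal]
21. n13.mk = 22  [terminal]
22. n14.depth = false  [terminal]
23. n11.sig = 12  [12]
24. n15.acc = 10  [B.sig - 2]
25. n15.hot = -6  [B.sig + A.depth - 36]
26. n16.idx = 2  [terminal]
27. n17.idx = 29  [terminal]
28. n18.off = 12  [terminal]
29. n15.ok = 22  [h₀.idx + C.hot + 26]
30. n19.depth = false  [terminal]
31. n10.hot = true  [B.sig > 11]
32. n1.hot = false  [A₁.hot == false]
33. n0.lim = "yr"  ["yr"]

22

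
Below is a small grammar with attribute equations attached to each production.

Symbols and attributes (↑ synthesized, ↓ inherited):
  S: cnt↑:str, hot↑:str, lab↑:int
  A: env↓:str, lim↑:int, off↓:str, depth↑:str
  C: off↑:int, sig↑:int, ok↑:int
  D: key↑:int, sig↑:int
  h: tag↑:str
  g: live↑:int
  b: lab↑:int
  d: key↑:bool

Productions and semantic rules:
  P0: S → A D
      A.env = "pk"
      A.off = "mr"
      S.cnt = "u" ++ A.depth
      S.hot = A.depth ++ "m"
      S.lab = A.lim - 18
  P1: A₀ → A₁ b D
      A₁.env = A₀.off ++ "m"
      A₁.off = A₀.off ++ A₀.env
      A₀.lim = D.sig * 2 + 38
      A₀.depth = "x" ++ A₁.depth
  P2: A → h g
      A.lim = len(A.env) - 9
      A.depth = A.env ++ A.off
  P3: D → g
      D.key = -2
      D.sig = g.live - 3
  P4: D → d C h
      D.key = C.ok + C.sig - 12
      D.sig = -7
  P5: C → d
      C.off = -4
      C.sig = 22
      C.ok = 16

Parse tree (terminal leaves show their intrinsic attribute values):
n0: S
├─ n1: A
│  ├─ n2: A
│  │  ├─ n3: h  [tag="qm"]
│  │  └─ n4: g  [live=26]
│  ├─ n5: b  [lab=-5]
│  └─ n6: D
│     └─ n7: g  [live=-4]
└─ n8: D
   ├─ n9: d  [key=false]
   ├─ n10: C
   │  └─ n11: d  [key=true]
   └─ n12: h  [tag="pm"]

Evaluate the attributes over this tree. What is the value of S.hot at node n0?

"xmrmmrpkm"

1. n1.env = "pk"  ["pk"]
2. n1.off = "mr"  ["mr"]
3. n2.env = "mrm"  [A₀.off ++ "m"]
4. n2.off = "mrpk"  [A₀.off ++ A₀.env]
5. n3.tag = "qm"  [terminal]
6. n4.live = 26  [terminal]
7. n2.lim = -6  [len(A.env) - 9]
8. n2.depth = "mrmmrpk"  [A.env ++ A.off]
9. n5.lab = -5  [terminal]
10. n7.live = -4  [terminal]
11. n6.key = -2  [-2]
12. n6.sig = -7  [g.live - 3]
13. n1.lim = 24  [D.sig * 2 + 38]
14. n1.depth = "xmrmmrpk"  ["x" ++ A₁.depth]
15. n9.key = false  [terminal]
16. n11.key = true  [terminal]
17. n10.off = -4  [-4]
18. n10.sig = 22  [22]
19. n10.ok = 16  [16]
20. n12.tag = "pm"  [terminal]
21. n8.key = 26  [C.ok + C.sig - 12]
22. n8.sig = -7  [-7]
23. n0.cnt = "uxmrmmrpk"  ["u" ++ A.depth]
24. n0.hot = "xmrmmrpkm"  [A.depth ++ "m"]
25. n0.lab = 6  [A.lim - 18]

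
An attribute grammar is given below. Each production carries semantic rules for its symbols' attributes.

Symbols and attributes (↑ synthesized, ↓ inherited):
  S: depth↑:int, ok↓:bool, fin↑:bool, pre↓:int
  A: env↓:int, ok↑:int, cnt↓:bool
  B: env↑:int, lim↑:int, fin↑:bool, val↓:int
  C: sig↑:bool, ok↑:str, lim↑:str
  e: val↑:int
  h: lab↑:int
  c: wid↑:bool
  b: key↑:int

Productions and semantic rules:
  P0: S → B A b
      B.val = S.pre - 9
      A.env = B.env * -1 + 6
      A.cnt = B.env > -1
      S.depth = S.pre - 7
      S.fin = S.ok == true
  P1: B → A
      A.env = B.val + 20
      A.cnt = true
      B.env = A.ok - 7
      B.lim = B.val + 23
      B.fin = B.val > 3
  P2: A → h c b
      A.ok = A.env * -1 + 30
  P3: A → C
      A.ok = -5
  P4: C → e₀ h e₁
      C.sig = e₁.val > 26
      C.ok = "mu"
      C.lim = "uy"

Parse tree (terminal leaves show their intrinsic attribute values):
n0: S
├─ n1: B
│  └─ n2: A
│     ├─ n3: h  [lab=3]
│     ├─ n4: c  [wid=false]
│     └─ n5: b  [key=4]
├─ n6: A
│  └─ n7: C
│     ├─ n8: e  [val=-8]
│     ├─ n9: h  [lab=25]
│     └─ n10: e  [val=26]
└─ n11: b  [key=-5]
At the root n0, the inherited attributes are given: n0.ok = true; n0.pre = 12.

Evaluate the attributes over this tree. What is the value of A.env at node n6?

1. n0.ok = true  [given at root]
2. n0.pre = 12  [given at root]
3. n1.val = 3  [S.pre - 9]
4. n2.env = 23  [B.val + 20]
5. n2.cnt = true  [true]
6. n3.lab = 3  [terminal]
7. n4.wid = false  [terminal]
8. n5.key = 4  [terminal]
9. n2.ok = 7  [A.env * -1 + 30]
10. n1.env = 0  [A.ok - 7]
11. n1.lim = 26  [B.val + 23]
12. n1.fin = false  [B.val > 3]
13. n6.env = 6  [B.env * -1 + 6]
14. n6.cnt = true  [B.env > -1]
15. n8.val = -8  [terminal]
16. n9.lab = 25  [terminal]
17. n10.val = 26  [terminal]
18. n7.sig = false  [e₁.val > 26]
19. n7.ok = "mu"  ["mu"]
20. n7.lim = "uy"  ["uy"]
21. n6.ok = -5  [-5]
22. n11.key = -5  [terminal]
23. n0.depth = 5  [S.pre - 7]
24. n0.fin = true  [S.ok == true]

6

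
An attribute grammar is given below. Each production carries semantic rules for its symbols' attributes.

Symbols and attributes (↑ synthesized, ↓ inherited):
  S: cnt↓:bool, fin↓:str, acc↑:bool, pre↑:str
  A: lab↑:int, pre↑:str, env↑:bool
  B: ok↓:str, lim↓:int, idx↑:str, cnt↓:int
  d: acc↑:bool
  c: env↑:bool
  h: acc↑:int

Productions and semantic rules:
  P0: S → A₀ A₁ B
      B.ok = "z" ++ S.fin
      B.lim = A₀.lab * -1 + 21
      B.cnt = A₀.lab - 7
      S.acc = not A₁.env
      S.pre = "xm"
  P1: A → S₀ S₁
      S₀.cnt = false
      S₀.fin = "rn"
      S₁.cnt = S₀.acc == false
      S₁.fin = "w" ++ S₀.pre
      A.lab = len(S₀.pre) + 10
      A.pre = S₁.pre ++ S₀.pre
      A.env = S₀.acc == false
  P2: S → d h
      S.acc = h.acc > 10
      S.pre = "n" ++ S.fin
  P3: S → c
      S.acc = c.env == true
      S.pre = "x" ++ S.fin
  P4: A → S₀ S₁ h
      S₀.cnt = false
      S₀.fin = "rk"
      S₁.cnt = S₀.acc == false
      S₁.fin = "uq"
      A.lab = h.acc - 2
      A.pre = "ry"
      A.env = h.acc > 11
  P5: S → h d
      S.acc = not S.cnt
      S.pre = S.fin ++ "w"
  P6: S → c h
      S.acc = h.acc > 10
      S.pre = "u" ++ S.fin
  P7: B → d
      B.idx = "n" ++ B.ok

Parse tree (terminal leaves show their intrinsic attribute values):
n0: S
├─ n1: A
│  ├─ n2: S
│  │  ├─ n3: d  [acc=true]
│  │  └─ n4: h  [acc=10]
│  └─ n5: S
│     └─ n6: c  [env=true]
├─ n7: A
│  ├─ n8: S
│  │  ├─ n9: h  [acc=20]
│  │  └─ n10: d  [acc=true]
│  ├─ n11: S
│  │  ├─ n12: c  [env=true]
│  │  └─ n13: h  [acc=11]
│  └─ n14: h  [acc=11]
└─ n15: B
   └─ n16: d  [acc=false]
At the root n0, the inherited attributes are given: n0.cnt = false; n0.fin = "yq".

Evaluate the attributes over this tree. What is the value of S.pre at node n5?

"xwnrn"

1. n0.cnt = false  [given at root]
2. n0.fin = "yq"  [given at root]
3. n2.cnt = false  [false]
4. n2.fin = "rn"  ["rn"]
5. n3.acc = true  [terminal]
6. n4.acc = 10  [terminal]
7. n2.acc = false  [h.acc > 10]
8. n2.pre = "nrn"  ["n" ++ S.fin]
9. n5.cnt = true  [S₀.acc == false]
10. n5.fin = "wnrn"  ["w" ++ S₀.pre]
11. n6.env = true  [terminal]
12. n5.acc = true  [c.env == true]
13. n5.pre = "xwnrn"  ["x" ++ S.fin]
14. n1.lab = 13  [len(S₀.pre) + 10]
15. n1.pre = "xwnrnnrn"  [S₁.pre ++ S₀.pre]
16. n1.env = true  [S₀.acc == false]
17. n8.cnt = false  [false]
18. n8.fin = "rk"  ["rk"]
19. n9.acc = 20  [terminal]
20. n10.acc = true  [terminal]
21. n8.acc = true  [not S.cnt]
22. n8.pre = "rkw"  [S.fin ++ "w"]
23. n11.cnt = false  [S₀.acc == false]
24. n11.fin = "uq"  ["uq"]
25. n12.env = true  [terminal]
26. n13.acc = 11  [terminal]
27. n11.acc = true  [h.acc > 10]
28. n11.pre = "uuq"  ["u" ++ S.fin]
29. n14.acc = 11  [terminal]
30. n7.lab = 9  [h.acc - 2]
31. n7.pre = "ry"  ["ry"]
32. n7.env = false  [h.acc > 11]
33. n15.ok = "zyq"  ["z" ++ S.fin]
34. n15.lim = 8  [A₀.lab * -1 + 21]
35. n15.cnt = 6  [A₀.lab - 7]
36. n16.acc = false  [terminal]
37. n15.idx = "nzyq"  ["n" ++ B.ok]
38. n0.acc = true  [not A₁.env]
39. n0.pre = "xm"  ["xm"]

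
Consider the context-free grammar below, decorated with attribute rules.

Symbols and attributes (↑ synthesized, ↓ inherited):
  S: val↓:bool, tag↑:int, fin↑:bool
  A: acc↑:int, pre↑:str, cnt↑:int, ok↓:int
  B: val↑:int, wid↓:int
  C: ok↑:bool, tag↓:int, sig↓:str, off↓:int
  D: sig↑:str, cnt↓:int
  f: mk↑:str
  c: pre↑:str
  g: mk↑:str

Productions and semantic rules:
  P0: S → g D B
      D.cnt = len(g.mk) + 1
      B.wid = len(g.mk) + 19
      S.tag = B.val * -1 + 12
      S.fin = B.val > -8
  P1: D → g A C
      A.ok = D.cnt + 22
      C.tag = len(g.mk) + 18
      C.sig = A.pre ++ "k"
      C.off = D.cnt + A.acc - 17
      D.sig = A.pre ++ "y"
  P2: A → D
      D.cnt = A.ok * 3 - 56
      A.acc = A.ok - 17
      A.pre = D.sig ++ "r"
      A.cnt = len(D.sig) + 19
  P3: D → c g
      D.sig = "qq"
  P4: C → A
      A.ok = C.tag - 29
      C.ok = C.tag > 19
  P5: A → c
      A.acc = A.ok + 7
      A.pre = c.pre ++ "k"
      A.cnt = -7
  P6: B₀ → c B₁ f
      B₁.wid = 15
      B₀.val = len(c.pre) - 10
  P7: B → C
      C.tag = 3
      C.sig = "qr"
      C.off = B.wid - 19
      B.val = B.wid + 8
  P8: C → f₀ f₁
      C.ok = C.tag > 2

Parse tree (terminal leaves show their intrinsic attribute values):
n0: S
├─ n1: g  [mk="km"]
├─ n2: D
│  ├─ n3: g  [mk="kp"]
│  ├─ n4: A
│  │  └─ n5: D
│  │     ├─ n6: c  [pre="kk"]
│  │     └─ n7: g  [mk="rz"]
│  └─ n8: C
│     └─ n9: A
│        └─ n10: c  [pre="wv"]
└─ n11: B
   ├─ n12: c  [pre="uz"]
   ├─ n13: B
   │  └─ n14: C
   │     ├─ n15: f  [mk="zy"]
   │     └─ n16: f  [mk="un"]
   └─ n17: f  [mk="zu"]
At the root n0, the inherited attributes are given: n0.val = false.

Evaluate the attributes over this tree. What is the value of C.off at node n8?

1. n0.val = false  [given at root]
2. n1.mk = "km"  [terminal]
3. n2.cnt = 3  [len(g.mk) + 1]
4. n3.mk = "kp"  [terminal]
5. n4.ok = 25  [D.cnt + 22]
6. n5.cnt = 19  [A.ok * 3 - 56]
7. n6.pre = "kk"  [terminal]
8. n7.mk = "rz"  [terminal]
9. n5.sig = "qq"  ["qq"]
10. n4.acc = 8  [A.ok - 17]
11. n4.pre = "qqr"  [D.sig ++ "r"]
12. n4.cnt = 21  [len(D.sig) + 19]
13. n8.tag = 20  [len(g.mk) + 18]
14. n8.sig = "qqrk"  [A.pre ++ "k"]
15. n8.off = -6  [D.cnt + A.acc - 17]
16. n9.ok = -9  [C.tag - 29]
17. n10.pre = "wv"  [terminal]
18. n9.acc = -2  [A.ok + 7]
19. n9.pre = "wvk"  [c.pre ++ "k"]
20. n9.cnt = -7  [-7]
21. n8.ok = true  [C.tag > 19]
22. n2.sig = "qqry"  [A.pre ++ "y"]
23. n11.wid = 21  [len(g.mk) + 19]
24. n12.pre = "uz"  [terminal]
25. n13.wid = 15  [15]
26. n14.tag = 3  [3]
27. n14.sig = "qr"  ["qr"]
28. n14.off = -4  [B.wid - 19]
29. n15.mk = "zy"  [terminal]
30. n16.mk = "un"  [terminal]
31. n14.ok = true  [C.tag > 2]
32. n13.val = 23  [B.wid + 8]
33. n17.mk = "zu"  [terminal]
34. n11.val = -8  [len(c.pre) - 10]
35. n0.tag = 20  [B.val * -1 + 12]
36. n0.fin = false  [B.val > -8]

-6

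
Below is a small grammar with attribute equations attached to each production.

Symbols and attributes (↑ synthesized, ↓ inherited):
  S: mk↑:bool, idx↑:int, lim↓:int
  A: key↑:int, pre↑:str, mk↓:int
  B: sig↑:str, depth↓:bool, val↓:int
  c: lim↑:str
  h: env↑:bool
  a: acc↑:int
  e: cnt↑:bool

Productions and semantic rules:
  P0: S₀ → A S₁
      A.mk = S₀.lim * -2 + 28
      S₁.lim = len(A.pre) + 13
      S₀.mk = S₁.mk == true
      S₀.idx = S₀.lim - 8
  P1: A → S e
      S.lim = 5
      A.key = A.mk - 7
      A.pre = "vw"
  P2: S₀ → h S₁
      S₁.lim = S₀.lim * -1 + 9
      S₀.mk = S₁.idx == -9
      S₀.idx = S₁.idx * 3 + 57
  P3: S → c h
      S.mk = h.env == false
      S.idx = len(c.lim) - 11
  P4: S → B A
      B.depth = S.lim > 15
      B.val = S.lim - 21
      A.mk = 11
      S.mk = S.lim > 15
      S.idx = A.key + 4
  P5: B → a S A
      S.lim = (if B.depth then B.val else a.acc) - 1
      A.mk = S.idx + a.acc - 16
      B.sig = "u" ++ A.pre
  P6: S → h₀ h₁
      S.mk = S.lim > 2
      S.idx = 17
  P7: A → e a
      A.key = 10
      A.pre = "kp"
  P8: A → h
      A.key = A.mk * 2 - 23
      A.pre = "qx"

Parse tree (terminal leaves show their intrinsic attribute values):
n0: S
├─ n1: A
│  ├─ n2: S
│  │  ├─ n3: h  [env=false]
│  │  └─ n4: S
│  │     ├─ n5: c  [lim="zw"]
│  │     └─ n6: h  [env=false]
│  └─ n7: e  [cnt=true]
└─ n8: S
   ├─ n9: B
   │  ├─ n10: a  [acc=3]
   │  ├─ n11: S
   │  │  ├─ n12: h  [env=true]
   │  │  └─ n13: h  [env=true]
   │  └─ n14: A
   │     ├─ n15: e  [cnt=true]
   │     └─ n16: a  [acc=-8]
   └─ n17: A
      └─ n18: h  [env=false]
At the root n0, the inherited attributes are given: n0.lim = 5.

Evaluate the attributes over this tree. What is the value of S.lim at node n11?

2

1. n0.lim = 5  [given at root]
2. n1.mk = 18  [S₀.lim * -2 + 28]
3. n2.lim = 5  [5]
4. n3.env = false  [terminal]
5. n4.lim = 4  [S₀.lim * -1 + 9]
6. n5.lim = "zw"  [terminal]
7. n6.env = false  [terminal]
8. n4.mk = true  [h.env == false]
9. n4.idx = -9  [len(c.lim) - 11]
10. n2.mk = true  [S₁.idx == -9]
11. n2.idx = 30  [S₁.idx * 3 + 57]
12. n7.cnt = true  [terminal]
13. n1.key = 11  [A.mk - 7]
14. n1.pre = "vw"  ["vw"]
15. n8.lim = 15  [len(A.pre) + 13]
16. n9.depth = false  [S.lim > 15]
17. n9.val = -6  [S.lim - 21]
18. n10.acc = 3  [terminal]
19. n11.lim = 2  [(if B.depth then B.val else a.acc) - 1]
20. n12.env = true  [terminal]
21. n13.env = true  [terminal]
22. n11.mk = false  [S.lim > 2]
23. n11.idx = 17  [17]
24. n14.mk = 4  [S.idx + a.acc - 16]
25. n15.cnt = true  [terminal]
26. n16.acc = -8  [terminal]
27. n14.key = 10  [10]
28. n14.pre = "kp"  ["kp"]
29. n9.sig = "ukp"  ["u" ++ A.pre]
30. n17.mk = 11  [11]
31. n18.env = false  [terminal]
32. n17.key = -1  [A.mk * 2 - 23]
33. n17.pre = "qx"  ["qx"]
34. n8.mk = false  [S.lim > 15]
35. n8.idx = 3  [A.key + 4]
36. n0.mk = false  [S₁.mk == true]
37. n0.idx = -3  [S₀.lim - 8]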